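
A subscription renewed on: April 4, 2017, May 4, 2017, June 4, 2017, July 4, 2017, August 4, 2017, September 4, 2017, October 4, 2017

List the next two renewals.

November 4, 2017; December 4, 2017

The day-of-month is always 4 (30, 31, 30, 31, 31, 30 days between events).
So this recurs on the 4th of each month.
Next: November 2017 → November 4, 2017.
December 2017: December 4, 2017.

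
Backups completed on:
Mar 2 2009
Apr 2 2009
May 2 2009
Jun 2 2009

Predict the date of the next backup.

The day-of-month is always 2 (31, 30, 31 days between events).
So this recurs on the 2nd of each month.
July 2009: Jul 2 2009.

Jul 2 2009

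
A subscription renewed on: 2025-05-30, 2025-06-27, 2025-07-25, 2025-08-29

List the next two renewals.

All Fridays; the gaps (28, 28, 35) vary with month length.
This is the last Friday of each month.
September 2025 ends with Friday 2025-09-26.
Last Friday of October 2025: 2025-10-31.

2025-09-26, 2025-10-31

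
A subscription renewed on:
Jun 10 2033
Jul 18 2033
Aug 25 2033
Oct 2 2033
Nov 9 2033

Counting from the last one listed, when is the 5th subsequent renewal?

Every event comes 38 days after the last (38, 38, 38, 38).
Nov 9 2033 + 38 days = Dec 17 2033.
Dec 17 2033 + 38 days = Jan 24 2034.
Jan 24 2034 + 38 days = Mar 3 2034.
Mar 3 2034 + 38 days = Apr 10 2034.
Apr 10 2034 + 38 days = May 18 2034.

May 18 2034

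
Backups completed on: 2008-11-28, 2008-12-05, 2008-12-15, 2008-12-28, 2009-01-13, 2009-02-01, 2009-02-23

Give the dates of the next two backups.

2009-03-20, 2009-04-17

The spacing grows by 3 each time: 7, 10, 13, 16, 19, 22 days.
Next gap: 25 days. 2009-02-23 + 25 days = 2009-03-20.
Next gap: 28 days. 2009-03-20 + 28 days = 2009-04-17.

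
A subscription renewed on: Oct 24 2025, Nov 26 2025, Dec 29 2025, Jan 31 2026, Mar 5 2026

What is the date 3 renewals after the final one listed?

Gaps between consecutive events: 33, 33, 33, 33 days — a constant 33-day interval.
Mar 5 2026 + 33 days = Apr 7 2026.
Apr 7 2026 + 33 days = May 10 2026.
May 10 2026 + 33 days = Jun 12 2026.

Jun 12 2026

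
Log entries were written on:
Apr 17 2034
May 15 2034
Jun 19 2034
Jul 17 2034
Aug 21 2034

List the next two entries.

These are Mondays at 28- or 35-day spacing (28, 35, 28, 35).
The pattern: 3rd Monday of the month.
3rd Monday of September 2034: Sep 18 2034.
October 2034 — 3rd Monday is Oct 16 2034.

Sep 18 2034, Oct 16 2034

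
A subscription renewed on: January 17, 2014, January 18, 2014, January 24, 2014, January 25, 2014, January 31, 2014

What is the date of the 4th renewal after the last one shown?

Every event lands on a Friday or Saturday (gaps cycle 1, 6, 1, 6).
So the schedule is: every Friday and Saturday.
Next Saturday: February 1, 2014.
Next Friday: February 7, 2014.
The following Saturday is February 8, 2014.
The following Friday is February 14, 2014.

February 14, 2014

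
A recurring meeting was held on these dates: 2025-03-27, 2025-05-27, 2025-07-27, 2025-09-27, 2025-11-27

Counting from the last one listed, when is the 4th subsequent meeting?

2026-07-27

Each date is the 27th; the gaps (61, 61, 62, 61) track the month lengths.
The rule is the 27th of every 2 months.
January 2026: 2026-01-27.
Next: March 2026 → 2026-03-27.
May 2026: 2026-05-27.
July 2026: 2026-07-27.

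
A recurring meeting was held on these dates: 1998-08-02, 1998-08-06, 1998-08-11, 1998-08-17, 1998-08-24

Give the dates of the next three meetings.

1998-09-01, 1998-09-10, 1998-09-20

The spacing grows by 1 each time: 4, 5, 6, 7 days.
Next gap: 8 days. 1998-08-24 + 8 days = 1998-09-01.
Next gap: 9 days. 1998-09-01 + 9 days = 1998-09-10.
Next gap: 10 days. 1998-09-10 + 10 days = 1998-09-20.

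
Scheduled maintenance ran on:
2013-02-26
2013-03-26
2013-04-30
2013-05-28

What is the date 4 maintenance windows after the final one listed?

2013-09-24

Every date is a Tuesday; gaps 28, 35, 28 days.
Each is the last Tuesday of its month (at least one falls on the 29th or later, ruling out '4th Tuesday').
Last Tuesday of June 2013: 2013-06-25.
Last Tuesday of July 2013: 2013-07-30.
Last Tuesday of August 2013: 2013-08-27.
September 2013 ends with Tuesday 2013-09-24.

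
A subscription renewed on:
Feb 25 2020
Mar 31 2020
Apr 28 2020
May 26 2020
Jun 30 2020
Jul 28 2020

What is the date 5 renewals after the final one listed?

Dec 29 2020

All Tuesdays; the gaps (35, 28, 28, 35, 28) vary with month length.
This is the last Tuesday of each month.
August 2020 ends with Tuesday Aug 25 2020.
September 2020 ends with Tuesday Sep 29 2020.
Last Tuesday of October 2020: Oct 27 2020.
November 2020 ends with Tuesday Nov 24 2020.
December 2020 ends with Tuesday Dec 29 2020.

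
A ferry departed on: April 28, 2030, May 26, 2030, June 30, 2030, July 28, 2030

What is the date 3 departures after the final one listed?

October 27, 2030

These are Sundays with 28, 35, 28-day gaps.
Each is the final Sunday of its month — June 30, 2030 is past the 28th, so '4th Sunday' doesn't fit.
Last Sunday of August 2030: August 25, 2030.
September 2030 ends with Sunday September 29, 2030.
October 2030 ends with Sunday October 27, 2030.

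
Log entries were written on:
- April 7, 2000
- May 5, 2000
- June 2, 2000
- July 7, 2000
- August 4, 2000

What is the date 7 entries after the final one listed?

March 2, 2001

Gaps: 28, 28, 35, 28 days — a mix of 28 and 35. Every date is a Friday.
Each is the 1st Friday of its month.
1st Friday of September 2000: September 1, 2000.
October 2000 — 1st Friday is October 6, 2000.
1st Friday of November 2000: November 3, 2000.
December 2000 — 1st Friday is December 1, 2000.
1st Friday of January 2001: January 5, 2001.
1st Friday of February 2001: February 2, 2001.
1st Friday of March 2001: March 2, 2001.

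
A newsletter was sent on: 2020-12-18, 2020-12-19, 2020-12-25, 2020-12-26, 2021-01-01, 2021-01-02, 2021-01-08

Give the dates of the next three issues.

Gaps: 1, 6, 1, 6, 1, 6 days — not constant, but cyclic with period 2.
The events fall on every Friday and Saturday.
Next Saturday: 2021-01-09.
The following Friday is 2021-01-15.
Next Saturday: 2021-01-16.

2021-01-09, 2021-01-15, 2021-01-16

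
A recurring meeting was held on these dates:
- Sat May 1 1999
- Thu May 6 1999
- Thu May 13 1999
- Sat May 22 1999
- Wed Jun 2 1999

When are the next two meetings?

Gaps: 5, 7, 9, 11 days — each gap is 2 larger than the previous one.
Next gap: 13 days. Wed Jun 2 1999 + 13 days = Tue Jun 15 1999.
Next gap: 15 days. Tue Jun 15 1999 + 15 days = Wed Jun 30 1999.

Tue Jun 15 1999, Wed Jun 30 1999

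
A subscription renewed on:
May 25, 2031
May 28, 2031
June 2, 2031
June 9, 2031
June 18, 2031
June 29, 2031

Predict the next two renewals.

July 12, 2031; July 27, 2031

Gaps: 3, 5, 7, 9, 11 days — each gap is 2 larger than the previous one.
Next gap: 13 days. June 29, 2031 + 13 days = July 12, 2031.
Next gap: 15 days. July 12, 2031 + 15 days = July 27, 2031.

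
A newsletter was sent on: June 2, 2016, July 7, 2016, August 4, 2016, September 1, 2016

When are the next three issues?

These are Thursdays at 28- or 35-day spacing (35, 28, 28).
The pattern: 1st Thursday of the month.
October 2016 — 1st Thursday is October 6, 2016.
1st Thursday of November 2016: November 3, 2016.
1st Thursday of December 2016: December 1, 2016.

October 6, 2016; November 3, 2016; December 1, 2016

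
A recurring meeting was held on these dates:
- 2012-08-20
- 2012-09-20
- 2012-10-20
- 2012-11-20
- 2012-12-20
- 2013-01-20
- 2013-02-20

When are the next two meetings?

Gaps: 31, 30, 31, 30, 31, 31 days — not constant. Every event is on the 20th of the month.
Pattern: the 20th of each month.
Next: March 2013 → 2013-03-20.
April 2013: 2013-04-20.

2013-03-20, 2013-04-20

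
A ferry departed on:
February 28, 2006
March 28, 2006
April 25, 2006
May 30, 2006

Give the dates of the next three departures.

Every date is a Tuesday; gaps 28, 28, 35 days.
Each is the last Tuesday of its month (at least one falls on the 29th or later, ruling out '4th Tuesday').
Last Tuesday of June 2006: June 27, 2006.
Last Tuesday of July 2006: July 25, 2006.
Last Tuesday of August 2006: August 29, 2006.

June 27, 2006; July 25, 2006; August 29, 2006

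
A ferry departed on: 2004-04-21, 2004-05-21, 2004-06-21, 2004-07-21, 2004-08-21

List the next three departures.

2004-09-21, 2004-10-21, 2004-11-21

Gaps: 30, 31, 30, 31 days — not constant. Every event is on the 21st of the month.
Pattern: the 21st of each month.
September 2004: 2004-09-21.
Next: October 2004 → 2004-10-21.
November 2004: 2004-11-21.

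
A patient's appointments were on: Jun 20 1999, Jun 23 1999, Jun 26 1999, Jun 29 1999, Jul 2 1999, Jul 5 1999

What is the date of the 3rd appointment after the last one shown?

Jul 14 1999

Gaps between consecutive events: 3, 3, 3, 3, 3 days — a constant 3-day interval.
Jul 5 1999 + 3 days = Jul 8 1999.
Jul 8 1999 + 3 days = Jul 11 1999.
Jul 11 1999 + 3 days = Jul 14 1999.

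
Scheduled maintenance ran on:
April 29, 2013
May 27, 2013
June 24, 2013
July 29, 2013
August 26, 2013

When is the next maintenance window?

These are Mondays with 28, 28, 35, 28-day gaps.
Each is the final Monday of its month — April 29, 2013 is past the 28th, so '4th Monday' doesn't fit.
September 2013 ends with Monday September 30, 2013.

September 30, 2013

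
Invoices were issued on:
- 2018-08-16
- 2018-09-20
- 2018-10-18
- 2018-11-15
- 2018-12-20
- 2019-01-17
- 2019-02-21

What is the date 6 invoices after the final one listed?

2019-08-15

Gaps: 35, 28, 28, 35, 28, 35 days — a mix of 28 and 35. Every date is a Thursday.
Each is the 3rd Thursday of its month.
March 2019 — 3rd Thursday is 2019-03-21.
3rd Thursday of April 2019: 2019-04-18.
May 2019 — 3rd Thursday is 2019-05-16.
June 2019 — 3rd Thursday is 2019-06-20.
3rd Thursday of July 2019: 2019-07-18.
3rd Thursday of August 2019: 2019-08-15.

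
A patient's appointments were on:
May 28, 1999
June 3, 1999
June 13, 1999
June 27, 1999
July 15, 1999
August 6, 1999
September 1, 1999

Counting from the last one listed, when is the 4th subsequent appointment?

Intervals are 6, 10, 14, 18, 22, 26 days — an arithmetic progression with common difference 4.
Next gap: 30 days. September 1, 1999 + 30 days = October 1, 1999.
Next gap: 34 days. October 1, 1999 + 34 days = November 4, 1999.
Next gap: 38 days. November 4, 1999 + 38 days = December 12, 1999.
Next gap: 42 days. December 12, 1999 + 42 days = January 23, 2000.

January 23, 2000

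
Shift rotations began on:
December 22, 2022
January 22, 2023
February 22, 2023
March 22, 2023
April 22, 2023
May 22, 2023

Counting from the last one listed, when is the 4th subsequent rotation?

Gaps: 31, 31, 28, 31, 30 days — not constant. Every event is on the 22nd of the month.
Pattern: the 22nd of each month.
Next: June 2023 → June 22, 2023.
Next: July 2023 → July 22, 2023.
August 2023: August 22, 2023.
Next: September 2023 → September 22, 2023.

September 22, 2023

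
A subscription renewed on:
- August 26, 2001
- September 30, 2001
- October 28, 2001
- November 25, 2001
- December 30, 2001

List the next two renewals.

Every date is a Sunday; gaps 35, 28, 28, 35 days.
Each is the last Sunday of its month (at least one falls on the 29th or later, ruling out '4th Sunday').
January 2002 ends with Sunday January 27, 2002.
February 2002 ends with Sunday February 24, 2002.

January 27, 2002; February 24, 2002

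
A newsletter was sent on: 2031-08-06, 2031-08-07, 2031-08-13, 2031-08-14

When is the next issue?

2031-08-20

The gap pattern 1, 6, 1 repeats every 2 events.
These are the Wednesdays and Thursdays of each week.
The following Wednesday is 2031-08-20.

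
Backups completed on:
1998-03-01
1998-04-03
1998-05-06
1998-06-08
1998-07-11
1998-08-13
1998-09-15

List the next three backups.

Every event comes 33 days after the last (33, 33, 33, 33, 33, 33).
1998-09-15 + 33 days = 1998-10-18.
1998-10-18 + 33 days = 1998-11-20.
1998-11-20 + 33 days = 1998-12-23.

1998-10-18, 1998-11-20, 1998-12-23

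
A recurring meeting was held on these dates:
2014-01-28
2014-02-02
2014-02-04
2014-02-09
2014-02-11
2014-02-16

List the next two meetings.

2014-02-18, 2014-02-23

The gap pattern 5, 2, 5, 2, 5 repeats every 2 events.
These are the Tuesdays and Sundays of each week.
Next Tuesday: 2014-02-18.
The following Sunday is 2014-02-23.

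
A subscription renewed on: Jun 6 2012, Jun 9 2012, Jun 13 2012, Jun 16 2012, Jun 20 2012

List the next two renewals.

Jun 23 2012, Jun 27 2012

The gap pattern 3, 4, 3, 4 repeats every 2 events.
These are the Wednesdays and Saturdays of each week.
The following Saturday is Jun 23 2012.
Next Wednesday: Jun 27 2012.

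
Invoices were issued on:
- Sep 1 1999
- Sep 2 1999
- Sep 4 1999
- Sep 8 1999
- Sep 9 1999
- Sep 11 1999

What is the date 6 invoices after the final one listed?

Sep 25 1999

Gaps: 1, 2, 4, 1, 2 days — not constant, but cyclic with period 3.
The events fall on every Wednesday, Thursday and Saturday.
The following Wednesday is Sep 15 1999.
The following Thursday is Sep 16 1999.
Next Saturday: Sep 18 1999.
Next Wednesday: Sep 22 1999.
Next Thursday: Sep 23 1999.
Next Saturday: Sep 25 1999.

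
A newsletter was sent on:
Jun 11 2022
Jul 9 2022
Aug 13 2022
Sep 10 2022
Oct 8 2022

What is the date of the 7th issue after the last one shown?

These are Saturdays at 28- or 35-day spacing (28, 35, 28, 28).
The pattern: 2nd Saturday of the month.
2nd Saturday of November 2022: Nov 12 2022.
December 2022 — 2nd Saturday is Dec 10 2022.
2nd Saturday of January 2023: Jan 14 2023.
February 2023 — 2nd Saturday is Feb 11 2023.
2nd Saturday of March 2023: Mar 11 2023.
2nd Saturday of April 2023: Apr 8 2023.
2nd Saturday of May 2023: May 13 2023.

May 13 2023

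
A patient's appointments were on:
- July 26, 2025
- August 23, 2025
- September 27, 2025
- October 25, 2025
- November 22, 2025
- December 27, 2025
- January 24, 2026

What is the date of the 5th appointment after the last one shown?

All dates are Saturdays, 28, 35, 28, 28, 35, 28 days apart.
Specifically, the 4th Saturday of each month.
February 2026 — 4th Saturday is February 28, 2026.
March 2026 — 4th Saturday is March 28, 2026.
4th Saturday of April 2026: April 25, 2026.
May 2026 — 4th Saturday is May 23, 2026.
June 2026 — 4th Saturday is June 27, 2026.

June 27, 2026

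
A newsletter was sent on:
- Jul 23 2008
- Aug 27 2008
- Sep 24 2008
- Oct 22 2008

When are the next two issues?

Nov 26 2008, Dec 24 2008

Gaps: 35, 28, 28 days — a mix of 28 and 35. Every date is a Wednesday.
Each is the 4th Wednesday of its month.
November 2008 — 4th Wednesday is Nov 26 2008.
4th Wednesday of December 2008: Dec 24 2008.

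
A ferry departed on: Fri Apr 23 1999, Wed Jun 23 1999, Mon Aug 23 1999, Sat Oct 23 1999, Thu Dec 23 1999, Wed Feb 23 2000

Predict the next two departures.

Gaps: 61, 61, 61, 61, 62 days — not constant. Every event is on the 23rd of the month.
Pattern: the 23rd of every 2 months.
April 2000: Sun Apr 23 2000.
Next: June 2000 → Fri Jun 23 2000.

Sun Apr 23 2000, Fri Jun 23 2000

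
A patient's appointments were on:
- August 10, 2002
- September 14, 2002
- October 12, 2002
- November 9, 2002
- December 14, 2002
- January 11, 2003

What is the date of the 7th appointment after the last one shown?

Gaps: 35, 28, 28, 35, 28 days — a mix of 28 and 35. Every date is a Saturday.
Each is the 2nd Saturday of its month.
2nd Saturday of February 2003: February 8, 2003.
March 2003 — 2nd Saturday is March 8, 2003.
2nd Saturday of April 2003: April 12, 2003.
2nd Saturday of May 2003: May 10, 2003.
2nd Saturday of June 2003: June 14, 2003.
2nd Saturday of July 2003: July 12, 2003.
August 2003 — 2nd Saturday is August 9, 2003.

August 9, 2003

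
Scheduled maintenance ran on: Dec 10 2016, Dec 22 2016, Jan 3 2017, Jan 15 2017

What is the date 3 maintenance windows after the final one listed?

Feb 20 2017

The spacing is 12, 12, 12 days — always 12 days.
Jan 15 2017 + 12 days = Jan 27 2017.
Jan 27 2017 + 12 days = Feb 8 2017.
Feb 8 2017 + 12 days = Feb 20 2017.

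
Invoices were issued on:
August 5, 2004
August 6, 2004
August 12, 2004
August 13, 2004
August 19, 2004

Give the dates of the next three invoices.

August 20, 2004; August 26, 2004; August 27, 2004

Every event lands on a Thursday or Friday (gaps cycle 1, 6, 1, 6).
So the schedule is: every Thursday and Friday.
The following Friday is August 20, 2004.
The following Thursday is August 26, 2004.
The following Friday is August 27, 2004.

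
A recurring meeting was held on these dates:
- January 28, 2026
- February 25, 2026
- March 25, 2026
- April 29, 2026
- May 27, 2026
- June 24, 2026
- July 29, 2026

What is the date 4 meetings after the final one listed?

These are Wednesdays with 28, 28, 35, 28, 28, 35-day gaps.
Each is the final Wednesday of its month — April 29, 2026 is past the 28th, so '4th Wednesday' doesn't fit.
August 2026 ends with Wednesday August 26, 2026.
September 2026 ends with Wednesday September 30, 2026.
October 2026 ends with Wednesday October 28, 2026.
November 2026 ends with Wednesday November 25, 2026.

November 25, 2026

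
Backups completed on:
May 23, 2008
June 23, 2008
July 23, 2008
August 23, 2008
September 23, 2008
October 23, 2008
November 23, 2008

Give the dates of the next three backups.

Each date is the 23rd; the gaps (31, 30, 31, 31, 30, 31) track the month lengths.
The rule is the 23rd of each month.
Next: December 2008 → December 23, 2008.
January 2009: January 23, 2009.
February 2009: February 23, 2009.

December 23, 2008; January 23, 2009; February 23, 2009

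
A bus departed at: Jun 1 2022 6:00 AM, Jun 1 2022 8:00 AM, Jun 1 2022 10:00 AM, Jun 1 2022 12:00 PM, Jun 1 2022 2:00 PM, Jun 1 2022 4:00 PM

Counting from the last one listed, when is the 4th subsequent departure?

Spacing: 2, 2, 2, 2, 2 h — constant 2 h.
Jun 1 2022 4:00 PM + 2 h = Jun 1 2022 6:00 PM.
Jun 1 2022 6:00 PM + 2 h = Jun 1 2022 8:00 PM.
Jun 1 2022 8:00 PM + 2 h = Jun 1 2022 10:00 PM.
Jun 1 2022 10:00 PM + 2 h = Jun 2 2022 12:00 AM.

Jun 2 2022 12:00 AM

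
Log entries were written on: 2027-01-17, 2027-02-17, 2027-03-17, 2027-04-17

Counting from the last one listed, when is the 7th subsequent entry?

2027-11-17

Each date is the 17th; the gaps (31, 28, 31) track the month lengths.
The rule is the 17th of each month.
May 2027: 2027-05-17.
Next: June 2027 → 2027-06-17.
July 2027: 2027-07-17.
August 2027: 2027-08-17.
September 2027: 2027-09-17.
October 2027: 2027-10-17.
Next: November 2027 → 2027-11-17.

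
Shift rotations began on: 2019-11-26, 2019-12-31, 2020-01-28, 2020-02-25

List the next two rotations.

These are Tuesdays with 35, 28, 28-day gaps.
Each is the final Tuesday of its month — 2019-12-31 is past the 28th, so '4th Tuesday' doesn't fit.
March 2020 ends with Tuesday 2020-03-31.
April 2020 ends with Tuesday 2020-04-28.

2020-03-31, 2020-04-28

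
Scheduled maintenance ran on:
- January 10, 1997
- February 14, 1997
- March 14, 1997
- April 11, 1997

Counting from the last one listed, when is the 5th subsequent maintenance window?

September 12, 1997

These are Fridays at 28- or 35-day spacing (35, 28, 28).
The pattern: 2nd Friday of the month.
May 1997 — 2nd Friday is May 9, 1997.
June 1997 — 2nd Friday is June 13, 1997.
2nd Friday of July 1997: July 11, 1997.
August 1997 — 2nd Friday is August 8, 1997.
2nd Friday of September 1997: September 12, 1997.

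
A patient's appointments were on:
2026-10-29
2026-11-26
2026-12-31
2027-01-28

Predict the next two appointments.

These are Thursdays with 28, 35, 28-day gaps.
Each is the final Thursday of its month — 2026-10-29 is past the 28th, so '4th Thursday' doesn't fit.
Last Thursday of February 2027: 2027-02-25.
Last Thursday of March 2027: 2027-03-25.

2027-02-25, 2027-03-25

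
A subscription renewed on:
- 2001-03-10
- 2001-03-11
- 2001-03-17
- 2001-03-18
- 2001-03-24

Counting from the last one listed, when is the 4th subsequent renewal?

Every event lands on a Saturday or Sunday (gaps cycle 1, 6, 1, 6).
So the schedule is: every Saturday and Sunday.
Next Sunday: 2001-03-25.
Next Saturday: 2001-03-31.
The following Sunday is 2001-04-01.
The following Saturday is 2001-04-07.

2001-04-07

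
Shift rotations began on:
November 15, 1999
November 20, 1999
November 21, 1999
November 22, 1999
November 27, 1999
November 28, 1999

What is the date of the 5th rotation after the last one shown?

December 11, 1999

The gap pattern 5, 1, 1, 5, 1 repeats every 3 events.
These are the Mondays, Saturdays and Sundays of each week.
Next Monday: November 29, 1999.
Next Saturday: December 4, 1999.
The following Sunday is December 5, 1999.
Next Monday: December 6, 1999.
The following Saturday is December 11, 1999.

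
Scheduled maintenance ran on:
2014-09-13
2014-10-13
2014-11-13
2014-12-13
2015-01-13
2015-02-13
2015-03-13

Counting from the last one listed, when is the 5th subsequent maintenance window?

Each date is the 13th; the gaps (30, 31, 30, 31, 31, 28) track the month lengths.
The rule is the 13th of each month.
Next: April 2015 → 2015-04-13.
Next: May 2015 → 2015-05-13.
Next: June 2015 → 2015-06-13.
Next: July 2015 → 2015-07-13.
Next: August 2015 → 2015-08-13.

2015-08-13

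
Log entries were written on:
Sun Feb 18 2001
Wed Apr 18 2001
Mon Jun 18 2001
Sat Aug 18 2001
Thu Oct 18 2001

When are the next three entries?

Tue Dec 18 2001, Mon Feb 18 2002, Thu Apr 18 2002

Each date is the 18th; the gaps (59, 61, 61, 61) track the month lengths.
The rule is the 18th of every 2 months.
December 2001: Tue Dec 18 2001.
Next: February 2002 → Mon Feb 18 2002.
Next: April 2002 → Thu Apr 18 2002.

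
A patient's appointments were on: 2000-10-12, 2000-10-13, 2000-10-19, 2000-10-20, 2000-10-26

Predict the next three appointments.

The gap pattern 1, 6, 1, 6 repeats every 2 events.
These are the Thursdays and Fridays of each week.
The following Friday is 2000-10-27.
Next Thursday: 2000-11-02.
Next Friday: 2000-11-03.

2000-10-27, 2000-11-02, 2000-11-03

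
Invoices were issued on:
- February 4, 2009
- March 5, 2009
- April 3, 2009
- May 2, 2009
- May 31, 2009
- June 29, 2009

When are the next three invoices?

Every event comes 29 days after the last (29, 29, 29, 29, 29).
June 29, 2009 + 29 days = July 28, 2009.
July 28, 2009 + 29 days = August 26, 2009.
August 26, 2009 + 29 days = September 24, 2009.

July 28, 2009; August 26, 2009; September 24, 2009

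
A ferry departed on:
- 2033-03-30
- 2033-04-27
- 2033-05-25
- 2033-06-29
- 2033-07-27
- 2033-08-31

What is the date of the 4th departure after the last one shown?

2033-12-28

Every date is a Wednesday; gaps 28, 28, 35, 28, 35 days.
Each is the last Wednesday of its month (at least one falls on the 29th or later, ruling out '4th Wednesday').
Last Wednesday of September 2033: 2033-09-28.
Last Wednesday of October 2033: 2033-10-26.
November 2033 ends with Wednesday 2033-11-30.
Last Wednesday of December 2033: 2033-12-28.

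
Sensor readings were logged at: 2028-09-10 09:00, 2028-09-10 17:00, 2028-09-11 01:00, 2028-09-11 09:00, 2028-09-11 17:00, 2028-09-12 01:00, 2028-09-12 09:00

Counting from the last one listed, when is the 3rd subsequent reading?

The interval is a steady 8 hours (8, 8, 8, 8, 8, 8).
2028-09-12 09:00 + 8 h = 2028-09-12 17:00.
2028-09-12 17:00 + 8 h = 2028-09-13 01:00.
2028-09-13 01:00 + 8 h = 2028-09-13 09:00.

2028-09-13 09:00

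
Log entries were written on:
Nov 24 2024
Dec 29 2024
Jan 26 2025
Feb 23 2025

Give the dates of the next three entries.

These are Sundays with 35, 28, 28-day gaps.
Each is the final Sunday of its month — Dec 29 2024 is past the 28th, so '4th Sunday' doesn't fit.
March 2025 ends with Sunday Mar 30 2025.
April 2025 ends with Sunday Apr 27 2025.
Last Sunday of May 2025: May 25 2025.

Mar 30 2025, Apr 27 2025, May 25 2025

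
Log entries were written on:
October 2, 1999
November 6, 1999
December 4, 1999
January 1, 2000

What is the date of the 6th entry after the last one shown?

These are Saturdays at 28- or 35-day spacing (35, 28, 28).
The pattern: 1st Saturday of the month.
February 2000 — 1st Saturday is February 5, 2000.
1st Saturday of March 2000: March 4, 2000.
1st Saturday of April 2000: April 1, 2000.
May 2000 — 1st Saturday is May 6, 2000.
1st Saturday of June 2000: June 3, 2000.
July 2000 — 1st Saturday is July 1, 2000.

July 1, 2000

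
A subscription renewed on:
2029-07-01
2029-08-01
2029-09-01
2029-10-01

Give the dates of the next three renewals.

2029-11-01, 2029-12-01, 2030-01-01

Gaps: 31, 31, 30 days — not constant. Every event is on the 1st of the month.
Pattern: the 1st of each month.
November 2029: 2029-11-01.
December 2029: 2029-12-01.
Next: January 2030 → 2030-01-01.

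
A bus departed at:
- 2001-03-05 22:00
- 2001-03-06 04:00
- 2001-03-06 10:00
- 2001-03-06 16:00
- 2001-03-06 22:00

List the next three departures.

2001-03-07 04:00, 2001-03-07 10:00, 2001-03-07 16:00

Spacing: 6, 6, 6, 6 h — constant 6 h.
2001-03-06 22:00 + 6 h = 2001-03-07 04:00.
2001-03-07 04:00 + 6 h = 2001-03-07 10:00.
2001-03-07 10:00 + 6 h = 2001-03-07 16:00.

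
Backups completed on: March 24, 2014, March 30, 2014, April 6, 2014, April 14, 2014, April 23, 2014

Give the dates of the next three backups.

May 3, 2014; May 14, 2014; May 26, 2014

The spacing grows by 1 each time: 6, 7, 8, 9 days.
Next gap: 10 days. April 23, 2014 + 10 days = May 3, 2014.
Next gap: 11 days. May 3, 2014 + 11 days = May 14, 2014.
Next gap: 12 days. May 14, 2014 + 12 days = May 26, 2014.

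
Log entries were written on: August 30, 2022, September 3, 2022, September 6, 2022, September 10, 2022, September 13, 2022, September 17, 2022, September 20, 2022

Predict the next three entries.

The gap pattern 4, 3, 4, 3, 4, 3 repeats every 2 events.
These are the Tuesdays and Saturdays of each week.
The following Saturday is September 24, 2022.
Next Tuesday: September 27, 2022.
Next Saturday: October 1, 2022.

September 24, 2022; September 27, 2022; October 1, 2022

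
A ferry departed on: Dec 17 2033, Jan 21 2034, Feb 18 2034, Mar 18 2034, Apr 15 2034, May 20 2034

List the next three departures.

These are Saturdays at 28- or 35-day spacing (35, 28, 28, 28, 35).
The pattern: 3rd Saturday of the month.
3rd Saturday of June 2034: Jun 17 2034.
3rd Saturday of July 2034: Jul 15 2034.
August 2034 — 3rd Saturday is Aug 19 2034.

Jun 17 2034, Jul 15 2034, Aug 19 2034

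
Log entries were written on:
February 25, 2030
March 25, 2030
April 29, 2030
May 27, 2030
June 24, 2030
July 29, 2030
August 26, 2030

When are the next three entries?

These are Mondays with 28, 35, 28, 28, 35, 28-day gaps.
Each is the final Monday of its month — April 29, 2030 is past the 28th, so '4th Monday' doesn't fit.
Last Monday of September 2030: September 30, 2030.
October 2030 ends with Monday October 28, 2030.
Last Monday of November 2030: November 25, 2030.

September 30, 2030; October 28, 2030; November 25, 2030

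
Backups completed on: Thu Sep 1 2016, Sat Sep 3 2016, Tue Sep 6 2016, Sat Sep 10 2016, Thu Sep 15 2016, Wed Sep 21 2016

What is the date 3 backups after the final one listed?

Sat Oct 15 2016

Gaps: 2, 3, 4, 5, 6 days — each gap is 1 larger than the previous one.
Next gap: 7 days. Wed Sep 21 2016 + 7 days = Wed Sep 28 2016.
Next gap: 8 days. Wed Sep 28 2016 + 8 days = Thu Oct 6 2016.
Next gap: 9 days. Thu Oct 6 2016 + 9 days = Sat Oct 15 2016.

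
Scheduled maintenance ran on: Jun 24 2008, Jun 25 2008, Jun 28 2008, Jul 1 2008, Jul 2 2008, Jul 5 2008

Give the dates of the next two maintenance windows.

The gap pattern 1, 3, 3, 1, 3 repeats every 3 events.
These are the Tuesdays, Wednesdays and Saturdays of each week.
Next Tuesday: Jul 8 2008.
Next Wednesday: Jul 9 2008.

Jul 8 2008, Jul 9 2008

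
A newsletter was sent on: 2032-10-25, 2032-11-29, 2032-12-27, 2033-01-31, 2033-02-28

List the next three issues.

These are Mondays with 35, 28, 35, 28-day gaps.
Each is the final Monday of its month — 2032-11-29 is past the 28th, so '4th Monday' doesn't fit.
March 2033 ends with Monday 2033-03-28.
Last Monday of April 2033: 2033-04-25.
Last Monday of May 2033: 2033-05-30.

2033-03-28, 2033-04-25, 2033-05-30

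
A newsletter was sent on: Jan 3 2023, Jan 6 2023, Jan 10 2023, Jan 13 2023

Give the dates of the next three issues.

Gaps: 3, 4, 3 days — not constant, but cyclic with period 2.
The events fall on every Tuesday and Friday.
The following Tuesday is Jan 17 2023.
Next Friday: Jan 20 2023.
Next Tuesday: Jan 24 2023.

Jan 17 2023, Jan 20 2023, Jan 24 2023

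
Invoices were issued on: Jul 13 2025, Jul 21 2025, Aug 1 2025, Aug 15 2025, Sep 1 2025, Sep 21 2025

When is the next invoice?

Gaps: 8, 11, 14, 17, 20 days — each gap is 3 larger than the previous one.
Next gap: 23 days. Sep 21 2025 + 23 days = Oct 14 2025.

Oct 14 2025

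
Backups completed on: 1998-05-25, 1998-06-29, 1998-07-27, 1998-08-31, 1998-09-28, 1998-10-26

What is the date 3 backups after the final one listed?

All Mondays; the gaps (35, 28, 35, 28, 28) vary with month length.
This is the last Monday of each month.
November 1998 ends with Monday 1998-11-30.
Last Monday of December 1998: 1998-12-28.
Last Monday of January 1999: 1999-01-25.

1999-01-25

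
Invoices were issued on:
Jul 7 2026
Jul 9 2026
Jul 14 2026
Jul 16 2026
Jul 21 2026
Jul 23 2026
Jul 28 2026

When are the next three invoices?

Jul 30 2026, Aug 4 2026, Aug 6 2026

Every event lands on a Tuesday or Thursday (gaps cycle 2, 5, 2, 5, 2, 5).
So the schedule is: every Tuesday and Thursday.
Next Thursday: Jul 30 2026.
Next Tuesday: Aug 4 2026.
The following Thursday is Aug 6 2026.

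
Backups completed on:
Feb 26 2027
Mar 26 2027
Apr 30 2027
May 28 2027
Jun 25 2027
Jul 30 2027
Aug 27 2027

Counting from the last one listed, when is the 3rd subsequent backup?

Nov 26 2027

Every date is a Friday; gaps 28, 35, 28, 28, 35, 28 days.
Each is the last Friday of its month (at least one falls on the 29th or later, ruling out '4th Friday').
September 2027 ends with Friday Sep 24 2027.
Last Friday of October 2027: Oct 29 2027.
Last Friday of November 2027: Nov 26 2027.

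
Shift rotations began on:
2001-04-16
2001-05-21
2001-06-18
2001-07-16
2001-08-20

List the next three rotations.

These are Mondays at 28- or 35-day spacing (35, 28, 28, 35).
The pattern: 3rd Monday of the month.
3rd Monday of September 2001: 2001-09-17.
3rd Monday of October 2001: 2001-10-15.
3rd Monday of November 2001: 2001-11-19.

2001-09-17, 2001-10-15, 2001-11-19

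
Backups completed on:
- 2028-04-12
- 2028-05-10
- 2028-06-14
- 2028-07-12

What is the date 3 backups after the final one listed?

These are Wednesdays at 28- or 35-day spacing (28, 35, 28).
The pattern: 2nd Wednesday of the month.
2nd Wednesday of August 2028: 2028-08-09.
2nd Wednesday of September 2028: 2028-09-13.
2nd Wednesday of October 2028: 2028-10-11.

2028-10-11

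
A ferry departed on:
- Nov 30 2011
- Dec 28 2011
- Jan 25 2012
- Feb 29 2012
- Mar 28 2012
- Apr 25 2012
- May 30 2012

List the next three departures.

Jun 27 2012, Jul 25 2012, Aug 29 2012

Every date is a Wednesday; gaps 28, 28, 35, 28, 28, 35 days.
Each is the last Wednesday of its month (at least one falls on the 29th or later, ruling out '4th Wednesday').
Last Wednesday of June 2012: Jun 27 2012.
Last Wednesday of July 2012: Jul 25 2012.
August 2012 ends with Wednesday Aug 29 2012.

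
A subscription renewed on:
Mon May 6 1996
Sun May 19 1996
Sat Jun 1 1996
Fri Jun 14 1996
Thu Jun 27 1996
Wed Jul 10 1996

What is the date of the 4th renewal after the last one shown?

Sat Aug 31 1996

The spacing is 13, 13, 13, 13, 13 days — always 13 days.
Wed Jul 10 1996 + 13 days = Tue Jul 23 1996.
Tue Jul 23 1996 + 13 days = Mon Aug 5 1996.
Mon Aug 5 1996 + 13 days = Sun Aug 18 1996.
Sun Aug 18 1996 + 13 days = Sat Aug 31 1996.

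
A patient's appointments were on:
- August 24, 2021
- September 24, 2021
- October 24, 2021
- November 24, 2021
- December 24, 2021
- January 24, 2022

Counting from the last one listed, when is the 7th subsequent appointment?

August 24, 2022

The day-of-month is always 24 (31, 30, 31, 30, 31 days between events).
So this recurs on the 24th of each month.
February 2022: February 24, 2022.
March 2022: March 24, 2022.
April 2022: April 24, 2022.
Next: May 2022 → May 24, 2022.
Next: June 2022 → June 24, 2022.
July 2022: July 24, 2022.
August 2022: August 24, 2022.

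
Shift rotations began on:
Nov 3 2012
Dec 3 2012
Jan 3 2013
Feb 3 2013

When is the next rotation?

Gaps: 30, 31, 31 days — not constant. Every event is on the 3rd of the month.
Pattern: the 3rd of each month.
Next: March 2013 → Mar 3 2013.

Mar 3 2013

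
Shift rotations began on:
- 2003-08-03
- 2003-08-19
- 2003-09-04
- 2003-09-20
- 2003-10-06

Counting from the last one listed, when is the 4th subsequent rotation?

2003-12-09

Gaps between consecutive events: 16, 16, 16, 16 days — a constant 16-day interval.
2003-10-06 + 16 days = 2003-10-22.
2003-10-22 + 16 days = 2003-11-07.
2003-11-07 + 16 days = 2003-11-23.
2003-11-23 + 16 days = 2003-12-09.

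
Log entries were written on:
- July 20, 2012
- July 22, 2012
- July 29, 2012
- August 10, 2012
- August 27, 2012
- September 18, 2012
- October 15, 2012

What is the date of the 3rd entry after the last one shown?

February 3, 2013

The spacing grows by 5 each time: 2, 7, 12, 17, 22, 27 days.
Next gap: 32 days. October 15, 2012 + 32 days = November 16, 2012.
Next gap: 37 days. November 16, 2012 + 37 days = December 23, 2012.
Next gap: 42 days. December 23, 2012 + 42 days = February 3, 2013.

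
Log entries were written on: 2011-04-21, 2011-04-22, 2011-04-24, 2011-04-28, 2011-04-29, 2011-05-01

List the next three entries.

2011-05-05, 2011-05-06, 2011-05-08

Gaps: 1, 2, 4, 1, 2 days — not constant, but cyclic with period 3.
The events fall on every Thursday, Friday and Sunday.
The following Thursday is 2011-05-05.
Next Friday: 2011-05-06.
Next Sunday: 2011-05-08.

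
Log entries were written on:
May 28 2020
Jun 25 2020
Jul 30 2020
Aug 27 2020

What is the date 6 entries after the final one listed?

Feb 25 2021

These are Thursdays with 28, 35, 28-day gaps.
Each is the final Thursday of its month — Jul 30 2020 is past the 28th, so '4th Thursday' doesn't fit.
Last Thursday of September 2020: Sep 24 2020.
Last Thursday of October 2020: Oct 29 2020.
Last Thursday of November 2020: Nov 26 2020.
Last Thursday of December 2020: Dec 31 2020.
Last Thursday of January 2021: Jan 28 2021.
Last Thursday of February 2021: Feb 25 2021.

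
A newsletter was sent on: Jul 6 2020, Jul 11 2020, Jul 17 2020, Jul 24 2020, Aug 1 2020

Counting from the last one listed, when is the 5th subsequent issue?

Gaps: 5, 6, 7, 8 days — each gap is 1 larger than the previous one.
Next gap: 9 days. Aug 1 2020 + 9 days = Aug 10 2020.
Next gap: 10 days. Aug 10 2020 + 10 days = Aug 20 2020.
Next gap: 11 days. Aug 20 2020 + 11 days = Aug 31 2020.
Next gap: 12 days. Aug 31 2020 + 12 days = Sep 12 2020.
Next gap: 13 days. Sep 12 2020 + 13 days = Sep 25 2020.

Sep 25 2020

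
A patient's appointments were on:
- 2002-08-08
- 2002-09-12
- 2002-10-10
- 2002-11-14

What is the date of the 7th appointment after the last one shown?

All dates are Thursdays, 35, 28, 35 days apart.
Specifically, the 2nd Thursday of each month.
2nd Thursday of December 2002: 2002-12-12.
January 2003 — 2nd Thursday is 2003-01-09.
2nd Thursday of February 2003: 2003-02-13.
2nd Thursday of March 2003: 2003-03-13.
2nd Thursday of April 2003: 2003-04-10.
May 2003 — 2nd Thursday is 2003-05-08.
2nd Thursday of June 2003: 2003-06-12.

2003-06-12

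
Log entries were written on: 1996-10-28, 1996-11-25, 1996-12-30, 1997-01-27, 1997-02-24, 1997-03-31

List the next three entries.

These are Mondays with 28, 35, 28, 28, 35-day gaps.
Each is the final Monday of its month — 1996-12-30 is past the 28th, so '4th Monday' doesn't fit.
Last Monday of April 1997: 1997-04-28.
Last Monday of May 1997: 1997-05-26.
Last Monday of June 1997: 1997-06-30.

1997-04-28, 1997-05-26, 1997-06-30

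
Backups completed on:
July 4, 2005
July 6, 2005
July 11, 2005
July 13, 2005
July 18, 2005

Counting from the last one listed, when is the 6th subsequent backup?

The gap pattern 2, 5, 2, 5 repeats every 2 events.
These are the Mondays and Wednesdays of each week.
Next Wednesday: July 20, 2005.
The following Monday is July 25, 2005.
Next Wednesday: July 27, 2005.
The following Monday is August 1, 2005.
The following Wednesday is August 3, 2005.
Next Monday: August 8, 2005.

August 8, 2005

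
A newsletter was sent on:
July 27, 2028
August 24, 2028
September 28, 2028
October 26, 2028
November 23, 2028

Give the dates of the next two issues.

These are Thursdays at 28- or 35-day spacing (28, 35, 28, 28).
The pattern: 4th Thursday of the month.
4th Thursday of December 2028: December 28, 2028.
4th Thursday of January 2029: January 25, 2029.

December 28, 2028; January 25, 2029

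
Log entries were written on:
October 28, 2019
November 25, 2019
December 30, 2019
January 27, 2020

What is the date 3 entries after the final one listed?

All Mondays; the gaps (28, 35, 28) vary with month length.
This is the last Monday of each month.
February 2020 ends with Monday February 24, 2020.
Last Monday of March 2020: March 30, 2020.
April 2020 ends with Monday April 27, 2020.

April 27, 2020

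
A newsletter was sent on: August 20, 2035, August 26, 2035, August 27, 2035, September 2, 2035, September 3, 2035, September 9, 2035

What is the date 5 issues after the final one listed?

September 24, 2035

The gap pattern 6, 1, 6, 1, 6 repeats every 2 events.
These are the Mondays and Sundays of each week.
The following Monday is September 10, 2035.
Next Sunday: September 16, 2035.
Next Monday: September 17, 2035.
The following Sunday is September 23, 2035.
Next Monday: September 24, 2035.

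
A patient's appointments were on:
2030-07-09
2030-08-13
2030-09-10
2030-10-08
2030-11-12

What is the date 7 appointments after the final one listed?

2031-06-10

All dates are Tuesdays, 35, 28, 28, 35 days apart.
Specifically, the 2nd Tuesday of each month.
December 2030 — 2nd Tuesday is 2030-12-10.
January 2031 — 2nd Tuesday is 2031-01-14.
February 2031 — 2nd Tuesday is 2031-02-11.
2nd Tuesday of March 2031: 2031-03-11.
2nd Tuesday of April 2031: 2031-04-08.
2nd Tuesday of May 2031: 2031-05-13.
June 2031 — 2nd Tuesday is 2031-06-10.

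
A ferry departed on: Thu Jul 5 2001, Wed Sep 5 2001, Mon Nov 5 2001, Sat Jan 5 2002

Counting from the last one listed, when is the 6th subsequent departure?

Sun Jan 5 2003

Gaps: 62, 61, 61 days — not constant. Every event is on the 5th of the month.
Pattern: the 5th of every 2 months.
Next: March 2002 → Tue Mar 5 2002.
Next: May 2002 → Sun May 5 2002.
July 2002: Fri Jul 5 2002.
September 2002: Thu Sep 5 2002.
November 2002: Tue Nov 5 2002.
Next: January 2003 → Sun Jan 5 2003.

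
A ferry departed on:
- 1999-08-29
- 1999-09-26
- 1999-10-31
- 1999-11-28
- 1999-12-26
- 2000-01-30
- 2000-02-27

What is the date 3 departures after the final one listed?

Every date is a Sunday; gaps 28, 35, 28, 28, 35, 28 days.
Each is the last Sunday of its month (at least one falls on the 29th or later, ruling out '4th Sunday').
Last Sunday of March 2000: 2000-03-26.
April 2000 ends with Sunday 2000-04-30.
Last Sunday of May 2000: 2000-05-28.

2000-05-28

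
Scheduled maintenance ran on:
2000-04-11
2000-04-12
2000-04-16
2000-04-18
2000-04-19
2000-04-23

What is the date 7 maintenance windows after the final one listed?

Every event lands on a Tuesday or Wednesday or Sunday (gaps cycle 1, 4, 2, 1, 4).
So the schedule is: every Tuesday, Wednesday and Sunday.
Next Tuesday: 2000-04-25.
The following Wednesday is 2000-04-26.
Next Sunday: 2000-04-30.
Next Tuesday: 2000-05-02.
Next Wednesday: 2000-05-03.
The following Sunday is 2000-05-07.
Next Tuesday: 2000-05-09.

2000-05-09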